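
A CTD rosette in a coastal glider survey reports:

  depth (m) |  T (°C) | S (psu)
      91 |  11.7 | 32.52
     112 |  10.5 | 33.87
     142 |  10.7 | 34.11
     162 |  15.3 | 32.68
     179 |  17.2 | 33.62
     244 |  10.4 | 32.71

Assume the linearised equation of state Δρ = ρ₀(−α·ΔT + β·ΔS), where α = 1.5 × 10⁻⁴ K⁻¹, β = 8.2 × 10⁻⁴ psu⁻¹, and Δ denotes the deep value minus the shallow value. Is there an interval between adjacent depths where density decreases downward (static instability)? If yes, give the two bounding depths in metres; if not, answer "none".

142–162 m

Evaluate Δρ/ρ₀ = −αΔT + βΔS across each adjacent pair:
  91–112 m: −αΔT+βΔS = −(1.5 × 10⁻⁴)(-1.2)+(8.2 × 10⁻⁴)(+1.35) = 1.3 × 10⁻³ → stable
  112–142 m: −αΔT+βΔS = −(1.5 × 10⁻⁴)(+0.2)+(8.2 × 10⁻⁴)(+0.24) = 1.7 × 10⁻⁴ → stable
  142–162 m: −αΔT+βΔS = −(1.5 × 10⁻⁴)(+4.6)+(8.2 × 10⁻⁴)(-1.43) = -1.9 × 10⁻³ → UNSTABLE
  162–179 m: −αΔT+βΔS = −(1.5 × 10⁻⁴)(+1.9)+(8.2 × 10⁻⁴)(+0.94) = 4.9 × 10⁻⁴ → stable
  179–244 m: −αΔT+βΔS = −(1.5 × 10⁻⁴)(-6.8)+(8.2 × 10⁻⁴)(-0.91) = 2.7 × 10⁻⁴ → stable
The 142–162 m interval has Δρ < 0: lighter water underlies denser water.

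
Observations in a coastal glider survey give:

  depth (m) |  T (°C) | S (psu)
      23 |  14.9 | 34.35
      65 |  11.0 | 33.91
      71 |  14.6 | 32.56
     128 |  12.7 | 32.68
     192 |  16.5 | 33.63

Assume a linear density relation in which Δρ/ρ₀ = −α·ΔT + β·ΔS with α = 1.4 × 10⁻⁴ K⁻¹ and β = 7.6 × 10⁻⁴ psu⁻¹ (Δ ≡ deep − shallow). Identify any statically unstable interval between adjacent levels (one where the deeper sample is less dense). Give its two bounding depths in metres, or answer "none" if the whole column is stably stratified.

65–71 m

Evaluate Δρ/ρ₀ = −αΔT + βΔS across each adjacent pair:
  23–65 m: −αΔT+βΔS = −(1.4 × 10⁻⁴)(-3.9)+(7.6 × 10⁻⁴)(-0.44) = 2.1 × 10⁻⁴ → stable
  65–71 m: −αΔT+βΔS = −(1.4 × 10⁻⁴)(+3.6)+(7.6 × 10⁻⁴)(-1.35) = -1.5 × 10⁻³ → UNSTABLE
  71–128 m: −αΔT+βΔS = −(1.4 × 10⁻⁴)(-1.9)+(7.6 × 10⁻⁴)(+0.12) = 3.6 × 10⁻⁴ → stable
  128–192 m: −αΔT+βΔS = −(1.4 × 10⁻⁴)(+3.8)+(7.6 × 10⁻⁴)(+0.95) = 1.9 × 10⁻⁴ → stable
The 65–71 m interval has Δρ < 0: lighter water underlies denser water.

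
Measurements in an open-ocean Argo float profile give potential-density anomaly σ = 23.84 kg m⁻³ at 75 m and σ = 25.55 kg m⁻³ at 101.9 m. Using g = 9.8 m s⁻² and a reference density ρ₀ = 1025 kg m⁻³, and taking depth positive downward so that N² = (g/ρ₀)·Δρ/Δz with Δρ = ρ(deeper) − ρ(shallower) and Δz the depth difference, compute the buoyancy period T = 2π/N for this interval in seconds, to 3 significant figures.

255 s

Δρ = 1025.55 − 1023.84 = 1.71 kg m⁻³ over Δz = 101.9 − 75 = 26.9 m.
N² = (9.8/1025) × (1.71/26.9) = 6.0778 × 10⁻⁴ s⁻².
N = √(6.0778 × 10⁻⁴) = 0.024653 rad s⁻¹, so T = 2π/N = 254.86 s ≈ 255 s.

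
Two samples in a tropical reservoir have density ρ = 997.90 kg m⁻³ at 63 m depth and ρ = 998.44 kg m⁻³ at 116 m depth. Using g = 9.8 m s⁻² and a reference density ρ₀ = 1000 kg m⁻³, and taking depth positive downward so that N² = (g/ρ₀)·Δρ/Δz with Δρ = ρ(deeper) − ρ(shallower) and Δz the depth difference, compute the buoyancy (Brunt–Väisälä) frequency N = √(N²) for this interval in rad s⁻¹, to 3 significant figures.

Δρ = 998.44 − 997.90 = 0.54 kg m⁻³ over Δz = 116 − 63 = 53 m.
N² = (9.8/1000) × (0.54/53) = 9.9849 × 10⁻⁵ s⁻².
N = √(9.9849 × 10⁻⁵) = 9.9924 × 10⁻³ rad s⁻¹ ≈ 9.99 × 10⁻³ rad s⁻¹.

9.99 × 10⁻³ rad s⁻¹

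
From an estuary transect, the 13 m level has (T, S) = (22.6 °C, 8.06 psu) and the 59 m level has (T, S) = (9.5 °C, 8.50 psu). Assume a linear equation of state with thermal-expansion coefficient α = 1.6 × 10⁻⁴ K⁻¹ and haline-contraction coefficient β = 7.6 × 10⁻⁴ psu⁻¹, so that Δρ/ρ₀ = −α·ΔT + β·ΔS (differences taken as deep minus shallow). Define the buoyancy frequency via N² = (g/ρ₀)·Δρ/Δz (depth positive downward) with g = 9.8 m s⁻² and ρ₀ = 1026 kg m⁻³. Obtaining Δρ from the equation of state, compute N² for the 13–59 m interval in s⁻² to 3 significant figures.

5.18 × 10⁻⁴ s⁻²

ΔT = -13.1 K, ΔS = +0.44 psu (deep − shallow).
Δρ/ρ₀ = −αΔT + βΔS = 2.096 × 10⁻³ + 3.344 × 10⁻⁴ = 2.4304 × 10⁻³, so Δρ ≈ 2.494 kg m⁻³.
N² = (g/ρ₀)·Δρ/Δz = g·(Δρ/ρ₀)/Δz = 9.8 × 2.4304 × 10⁻³ / 46 = 5.1778 × 10⁻⁴ s⁻² ≈ 5.18 × 10⁻⁴ s⁻².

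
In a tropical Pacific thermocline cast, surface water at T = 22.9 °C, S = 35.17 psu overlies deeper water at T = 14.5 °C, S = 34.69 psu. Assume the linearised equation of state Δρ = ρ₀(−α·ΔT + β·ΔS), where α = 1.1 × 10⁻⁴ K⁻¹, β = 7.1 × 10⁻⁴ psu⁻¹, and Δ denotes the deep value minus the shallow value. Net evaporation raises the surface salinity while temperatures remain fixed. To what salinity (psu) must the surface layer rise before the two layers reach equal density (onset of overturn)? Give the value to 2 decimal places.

Neutral buoyancy requires −α(T_deep − T_surf) + β(S_deep − S_surf′) = 0.
S_surf′ = S_deep − (α/β)·ΔT = 34.69 − (1.1 × 10⁻⁴/7.1 × 10⁻⁴)·(-8.4) = 35.9914 psu.
Increase required: 35.9914 − 35.17 = 0.8214 psu.

35.99 psu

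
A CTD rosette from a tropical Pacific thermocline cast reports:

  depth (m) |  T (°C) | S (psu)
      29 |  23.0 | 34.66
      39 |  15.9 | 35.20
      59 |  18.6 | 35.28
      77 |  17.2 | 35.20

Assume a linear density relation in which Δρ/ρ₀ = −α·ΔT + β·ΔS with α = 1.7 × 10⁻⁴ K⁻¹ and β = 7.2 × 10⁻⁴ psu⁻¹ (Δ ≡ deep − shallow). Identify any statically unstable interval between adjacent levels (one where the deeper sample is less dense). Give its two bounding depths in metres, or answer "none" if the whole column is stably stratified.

39–59 m

Evaluate Δρ/ρ₀ = −αΔT + βΔS across each adjacent pair:
  29–39 m: −αΔT+βΔS = −(1.7 × 10⁻⁴)(-7.1)+(7.2 × 10⁻⁴)(+0.54) = 1.6 × 10⁻³ → stable
  39–59 m: −αΔT+βΔS = −(1.7 × 10⁻⁴)(+2.7)+(7.2 × 10⁻⁴)(+0.08) = -4.0 × 10⁻⁴ → UNSTABLE
  59–77 m: −αΔT+βΔS = −(1.7 × 10⁻⁴)(-1.4)+(7.2 × 10⁻⁴)(-0.08) = 1.8 × 10⁻⁴ → stable
The 39–59 m interval has Δρ < 0: lighter water underlies denser water.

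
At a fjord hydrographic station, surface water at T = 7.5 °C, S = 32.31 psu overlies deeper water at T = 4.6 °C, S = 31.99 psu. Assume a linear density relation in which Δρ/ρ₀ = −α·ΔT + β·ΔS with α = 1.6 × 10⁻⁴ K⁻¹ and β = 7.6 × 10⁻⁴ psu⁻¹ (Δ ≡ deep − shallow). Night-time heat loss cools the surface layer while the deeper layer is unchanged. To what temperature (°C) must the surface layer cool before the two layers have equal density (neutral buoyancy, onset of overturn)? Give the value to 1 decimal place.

6.1 °C

Neutral buoyancy requires Δρ = 0, i.e. −α(T_deep − T_surf′) + β(S_deep − S_surf) = 0.
T_surf′ = T_deep − (β/α)·ΔS = 4.6 − (7.6 × 10⁻⁴/1.6 × 10⁻⁴)·(-0.32) = 6.120 °C.
Cooling required: 7.5 − (6.120) = 1.380 °C.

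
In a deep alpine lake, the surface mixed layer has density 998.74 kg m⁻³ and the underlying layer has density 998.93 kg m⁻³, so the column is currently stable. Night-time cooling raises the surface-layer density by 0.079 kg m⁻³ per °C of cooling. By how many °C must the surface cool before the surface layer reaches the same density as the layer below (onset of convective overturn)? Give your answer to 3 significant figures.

Density deficit of the surface layer: 998.93 − 998.74 = 0.19 kg m⁻³.
Required change = 0.19 / 0.079 = 2.41 °C.

2.41 °C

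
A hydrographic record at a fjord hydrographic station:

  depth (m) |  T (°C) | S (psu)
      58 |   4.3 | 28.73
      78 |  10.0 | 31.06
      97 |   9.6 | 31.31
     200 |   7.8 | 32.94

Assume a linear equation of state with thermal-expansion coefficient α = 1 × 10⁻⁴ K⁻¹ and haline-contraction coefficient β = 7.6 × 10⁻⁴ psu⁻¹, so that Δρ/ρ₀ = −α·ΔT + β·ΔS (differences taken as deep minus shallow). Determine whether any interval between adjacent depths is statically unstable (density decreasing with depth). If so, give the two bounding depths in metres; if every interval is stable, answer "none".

none

Evaluate Δρ/ρ₀ = −αΔT + βΔS across each adjacent pair:
  58–78 m: −αΔT+βΔS = −(1 × 10⁻⁴)(+5.7)+(7.6 × 10⁻⁴)(+2.33) = 1.2 × 10⁻³ → stable
  78–97 m: −αΔT+βΔS = −(1 × 10⁻⁴)(-0.4)+(7.6 × 10⁻⁴)(+0.25) = 2.3 × 10⁻⁴ → stable
  97–200 m: −αΔT+βΔS = −(1 × 10⁻⁴)(-1.8)+(7.6 × 10⁻⁴)(+1.63) = 1.4 × 10⁻³ → stable
Every interval has Δρ > 0: the column is stably stratified throughout.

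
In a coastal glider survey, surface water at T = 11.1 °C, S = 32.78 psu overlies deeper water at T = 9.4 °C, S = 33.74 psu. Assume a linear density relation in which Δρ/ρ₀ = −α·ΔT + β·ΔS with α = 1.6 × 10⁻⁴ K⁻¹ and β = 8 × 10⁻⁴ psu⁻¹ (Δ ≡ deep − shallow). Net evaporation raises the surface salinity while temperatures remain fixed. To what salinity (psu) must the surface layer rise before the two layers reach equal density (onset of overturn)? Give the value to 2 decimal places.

34.08 psu

Neutral buoyancy requires −α(T_deep − T_surf) + β(S_deep − S_surf′) = 0.
S_surf′ = S_deep − (α/β)·ΔT = 33.74 − (1.6 × 10⁻⁴/8 × 10⁻⁴)·(-1.7) = 34.0800 psu.
Increase required: 34.0800 − 32.78 = 1.3000 psu.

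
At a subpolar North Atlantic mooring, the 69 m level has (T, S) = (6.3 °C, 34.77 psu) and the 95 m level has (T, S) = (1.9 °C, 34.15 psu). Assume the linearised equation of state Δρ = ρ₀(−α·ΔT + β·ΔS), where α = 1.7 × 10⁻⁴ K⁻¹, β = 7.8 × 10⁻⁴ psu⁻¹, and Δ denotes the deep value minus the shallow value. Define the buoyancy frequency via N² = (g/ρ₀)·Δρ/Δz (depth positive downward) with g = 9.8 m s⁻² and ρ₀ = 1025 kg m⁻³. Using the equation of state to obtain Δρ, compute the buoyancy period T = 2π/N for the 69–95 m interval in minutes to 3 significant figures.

ΔT = -4.4 K, ΔS = -0.62 psu (deep − shallow).
Δρ/ρ₀ = −αΔT + βΔS = 7.48 × 10⁻⁴ − 4.836 × 10⁻⁴ = 2.644 × 10⁻⁴, so Δρ ≈ 0.2710 kg m⁻³.
N² = (g/ρ₀)·Δρ/Δz = g·(Δρ/ρ₀)/Δz = 9.8 × 2.644 × 10⁻⁴ / 26 = 9.9658 × 10⁻⁵ s⁻².
N = √(9.9658 × 10⁻⁵) = 9.9829 × 10⁻³ rad s⁻¹ → T = 2π/N = 629.39 s = 10.490 min ≈ 10.5 min.

10.5 min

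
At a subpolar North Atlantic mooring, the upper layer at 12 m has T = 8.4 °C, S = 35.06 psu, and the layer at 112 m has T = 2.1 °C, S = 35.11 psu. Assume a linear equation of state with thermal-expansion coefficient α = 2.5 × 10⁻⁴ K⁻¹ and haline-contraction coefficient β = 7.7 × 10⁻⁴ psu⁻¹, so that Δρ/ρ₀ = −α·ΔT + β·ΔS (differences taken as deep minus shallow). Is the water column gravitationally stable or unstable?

ΔT = 2.1 − 8.4 = -6.3 K and ΔS = 35.11 − 35.06 = +0.05 psu (deep − shallow).
−αΔT = 1.575 × 10⁻³; βΔS = 3.85 × 10⁻⁵; sum Δρ/ρ₀ = 1.6135 × 10⁻³.
Δρ/ρ₀ > 0, so Δρ > 0: deeper water is denser → statically stable.

stable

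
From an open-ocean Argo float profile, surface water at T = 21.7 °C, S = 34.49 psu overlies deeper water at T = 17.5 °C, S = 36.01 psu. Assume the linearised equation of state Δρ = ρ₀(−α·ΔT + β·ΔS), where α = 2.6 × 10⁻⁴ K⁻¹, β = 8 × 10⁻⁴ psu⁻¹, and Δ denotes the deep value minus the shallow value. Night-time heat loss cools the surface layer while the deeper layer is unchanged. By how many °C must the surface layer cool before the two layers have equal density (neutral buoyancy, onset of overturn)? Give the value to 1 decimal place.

8.9 °C

Neutral buoyancy requires Δρ = 0, i.e. −α(T_deep − T_surf′) + β(S_deep − S_surf) = 0.
T_surf′ = T_deep − (β/α)·ΔS = 17.5 − (8 × 10⁻⁴/2.6 × 10⁻⁴)·(+1.52) = 12.823 °C.
Cooling required: 21.7 − (12.823) = 8.877 °C.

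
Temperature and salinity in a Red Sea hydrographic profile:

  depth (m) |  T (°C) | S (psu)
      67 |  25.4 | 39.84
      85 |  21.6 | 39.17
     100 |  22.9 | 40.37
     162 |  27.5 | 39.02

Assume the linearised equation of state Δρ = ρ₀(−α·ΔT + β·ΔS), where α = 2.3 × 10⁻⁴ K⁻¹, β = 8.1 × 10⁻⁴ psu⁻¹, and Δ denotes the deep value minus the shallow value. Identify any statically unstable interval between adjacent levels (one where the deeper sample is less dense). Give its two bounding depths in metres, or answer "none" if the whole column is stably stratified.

100–162 m

Evaluate Δρ/ρ₀ = −αΔT + βΔS across each adjacent pair:
  67–85 m: −αΔT+βΔS = −(2.3 × 10⁻⁴)(-3.8)+(8.1 × 10⁻⁴)(-0.67) = 3.3 × 10⁻⁴ → stable
  85–100 m: −αΔT+βΔS = −(2.3 × 10⁻⁴)(+1.3)+(8.1 × 10⁻⁴)(+1.20) = 6.7 × 10⁻⁴ → stable
  100–162 m: −αΔT+βΔS = −(2.3 × 10⁻⁴)(+4.6)+(8.1 × 10⁻⁴)(-1.35) = -2.2 × 10⁻³ → UNSTABLE
The 100–162 m interval has Δρ < 0: lighter water underlies denser water.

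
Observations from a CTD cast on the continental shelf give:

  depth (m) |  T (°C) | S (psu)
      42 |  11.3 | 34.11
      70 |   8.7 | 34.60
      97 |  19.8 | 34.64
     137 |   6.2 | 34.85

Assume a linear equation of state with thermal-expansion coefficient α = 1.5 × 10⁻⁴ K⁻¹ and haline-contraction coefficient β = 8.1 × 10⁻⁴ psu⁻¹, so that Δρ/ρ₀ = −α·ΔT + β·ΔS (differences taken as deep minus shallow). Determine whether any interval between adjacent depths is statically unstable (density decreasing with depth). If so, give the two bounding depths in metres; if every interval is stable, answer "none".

70–97 m

Evaluate Δρ/ρ₀ = −αΔT + βΔS across each adjacent pair:
  42–70 m: −αΔT+βΔS = −(1.5 × 10⁻⁴)(-2.6)+(8.1 × 10⁻⁴)(+0.49) = 7.9 × 10⁻⁴ → stable
  70–97 m: −αΔT+βΔS = −(1.5 × 10⁻⁴)(+11.1)+(8.1 × 10⁻⁴)(+0.04) = -1.6 × 10⁻³ → UNSTABLE
  97–137 m: −αΔT+βΔS = −(1.5 × 10⁻⁴)(-13.6)+(8.1 × 10⁻⁴)(+0.21) = 2.2 × 10⁻³ → stable
The 70–97 m interval has Δρ < 0: lighter water underlies denser water.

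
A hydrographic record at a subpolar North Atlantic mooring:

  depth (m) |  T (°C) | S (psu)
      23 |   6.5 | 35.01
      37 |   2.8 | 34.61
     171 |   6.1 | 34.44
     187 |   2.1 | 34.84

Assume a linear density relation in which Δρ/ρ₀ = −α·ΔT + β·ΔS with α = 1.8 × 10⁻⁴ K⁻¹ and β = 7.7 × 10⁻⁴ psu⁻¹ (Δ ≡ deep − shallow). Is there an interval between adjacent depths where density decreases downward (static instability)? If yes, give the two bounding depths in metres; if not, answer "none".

Evaluate Δρ/ρ₀ = −αΔT + βΔS across each adjacent pair:
  23–37 m: −αΔT+βΔS = −(1.8 × 10⁻⁴)(-3.7)+(7.7 × 10⁻⁴)(-0.40) = 3.6 × 10⁻⁴ → stable
  37–171 m: −αΔT+βΔS = −(1.8 × 10⁻⁴)(+3.3)+(7.7 × 10⁻⁴)(-0.17) = -7.2 × 10⁻⁴ → UNSTABLE
  171–187 m: −αΔT+βΔS = −(1.8 × 10⁻⁴)(-4.0)+(7.7 × 10⁻⁴)(+0.40) = 1.0 × 10⁻³ → stable
The 37–171 m interval has Δρ < 0: lighter water underlies denser water.

37–171 m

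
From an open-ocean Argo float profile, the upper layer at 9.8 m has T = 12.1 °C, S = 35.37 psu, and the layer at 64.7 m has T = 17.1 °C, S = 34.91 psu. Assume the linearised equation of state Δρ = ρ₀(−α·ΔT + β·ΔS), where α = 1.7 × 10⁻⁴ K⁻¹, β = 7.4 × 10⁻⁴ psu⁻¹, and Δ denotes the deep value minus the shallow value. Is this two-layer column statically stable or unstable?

ΔT = 17.1 − 12.1 = +5.0 K and ΔS = 34.91 − 35.37 = -0.46 psu (deep − shallow).
−αΔT = -8.50 × 10⁻⁴; βΔS = -3.404 × 10⁻⁴; sum Δρ/ρ₀ = -1.1904 × 10⁻³.
Δρ/ρ₀ < 0, so Δρ < 0: deeper water is lighter → statically unstable; the column would overturn.

unstable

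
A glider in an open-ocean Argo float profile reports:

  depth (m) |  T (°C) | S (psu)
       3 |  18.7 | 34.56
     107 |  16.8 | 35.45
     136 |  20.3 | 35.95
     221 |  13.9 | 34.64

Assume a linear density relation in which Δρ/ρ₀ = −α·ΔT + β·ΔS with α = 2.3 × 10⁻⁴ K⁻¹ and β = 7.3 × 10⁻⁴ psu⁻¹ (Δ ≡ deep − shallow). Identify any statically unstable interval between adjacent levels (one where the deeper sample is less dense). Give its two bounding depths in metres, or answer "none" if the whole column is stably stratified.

Evaluate Δρ/ρ₀ = −αΔT + βΔS across each adjacent pair:
  3–107 m: −αΔT+βΔS = −(2.3 × 10⁻⁴)(-1.9)+(7.3 × 10⁻⁴)(+0.89) = 1.1 × 10⁻³ → stable
  107–136 m: −αΔT+βΔS = −(2.3 × 10⁻⁴)(+3.5)+(7.3 × 10⁻⁴)(+0.50) = -4.4 × 10⁻⁴ → UNSTABLE
  136–221 m: −αΔT+βΔS = −(2.3 × 10⁻⁴)(-6.4)+(7.3 × 10⁻⁴)(-1.31) = 5.2 × 10⁻⁴ → stable
The 107–136 m interval has Δρ < 0: lighter water underlies denser water.

107–136 m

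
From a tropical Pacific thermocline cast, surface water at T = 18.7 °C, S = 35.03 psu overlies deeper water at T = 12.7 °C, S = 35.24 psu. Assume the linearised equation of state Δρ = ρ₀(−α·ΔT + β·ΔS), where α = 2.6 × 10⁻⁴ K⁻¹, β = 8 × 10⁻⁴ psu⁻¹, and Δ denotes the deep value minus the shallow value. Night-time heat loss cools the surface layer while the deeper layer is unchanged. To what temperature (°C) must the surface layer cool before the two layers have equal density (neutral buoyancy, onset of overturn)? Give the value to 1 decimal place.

12.1 °C

Neutral buoyancy requires Δρ = 0, i.e. −α(T_deep − T_surf′) + β(S_deep − S_surf) = 0.
T_surf′ = T_deep − (β/α)·ΔS = 12.7 − (8 × 10⁻⁴/2.6 × 10⁻⁴)·(+0.21) = 12.054 °C.
Cooling required: 18.7 − (12.054) = 6.646 °C.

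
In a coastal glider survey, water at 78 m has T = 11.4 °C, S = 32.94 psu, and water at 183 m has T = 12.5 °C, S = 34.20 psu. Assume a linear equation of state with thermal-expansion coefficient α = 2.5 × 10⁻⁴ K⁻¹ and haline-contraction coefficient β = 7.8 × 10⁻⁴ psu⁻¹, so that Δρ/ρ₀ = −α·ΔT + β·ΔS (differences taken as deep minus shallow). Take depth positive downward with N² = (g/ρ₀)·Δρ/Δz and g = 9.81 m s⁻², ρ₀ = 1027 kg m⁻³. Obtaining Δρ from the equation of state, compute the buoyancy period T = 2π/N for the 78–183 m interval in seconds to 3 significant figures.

ΔT = +1.1 K, ΔS = +1.26 psu (deep − shallow).
Δρ/ρ₀ = −αΔT + βΔS = -2.75 × 10⁻⁴ + 9.828 × 10⁻⁴ = 7.078 × 10⁻⁴, so Δρ ≈ 0.7269 kg m⁻³.
N² = (g/ρ₀)·Δρ/Δz = g·(Δρ/ρ₀)/Δz = 9.81 × 7.078 × 10⁻⁴ / 105 = 6.6129 × 10⁻⁵ s⁻².
N = √(6.6129 × 10⁻⁵) = 8.1320 × 10⁻³ rad s⁻¹ → T = 2π/N = 772.65 s ≈ 773 s.

773 s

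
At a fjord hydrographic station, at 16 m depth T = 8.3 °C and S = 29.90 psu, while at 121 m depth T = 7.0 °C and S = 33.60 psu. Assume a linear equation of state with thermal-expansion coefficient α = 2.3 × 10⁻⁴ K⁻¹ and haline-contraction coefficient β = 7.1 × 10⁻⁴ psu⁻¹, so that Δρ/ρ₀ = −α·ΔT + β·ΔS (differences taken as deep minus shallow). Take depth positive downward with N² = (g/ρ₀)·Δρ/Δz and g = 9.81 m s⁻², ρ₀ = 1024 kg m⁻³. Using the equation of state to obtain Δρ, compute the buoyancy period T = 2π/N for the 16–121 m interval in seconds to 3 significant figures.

ΔT = -1.3 K, ΔS = +3.70 psu (deep − shallow).
Δρ/ρ₀ = −αΔT + βΔS = 2.99 × 10⁻⁴ + 2.627 × 10⁻³ = 2.926 × 10⁻³, so Δρ ≈ 2.996 kg m⁻³.
N² = (g/ρ₀)·Δρ/Δz = g·(Δρ/ρ₀)/Δz = 9.81 × 2.926 × 10⁻³ / 105 = 2.7337 × 10⁻⁴ s⁻².
N = √(2.7337 × 10⁻⁴) = 0.016534 rad s⁻¹ → T = 2π/N = 380.02 s ≈ 380 s.

380 s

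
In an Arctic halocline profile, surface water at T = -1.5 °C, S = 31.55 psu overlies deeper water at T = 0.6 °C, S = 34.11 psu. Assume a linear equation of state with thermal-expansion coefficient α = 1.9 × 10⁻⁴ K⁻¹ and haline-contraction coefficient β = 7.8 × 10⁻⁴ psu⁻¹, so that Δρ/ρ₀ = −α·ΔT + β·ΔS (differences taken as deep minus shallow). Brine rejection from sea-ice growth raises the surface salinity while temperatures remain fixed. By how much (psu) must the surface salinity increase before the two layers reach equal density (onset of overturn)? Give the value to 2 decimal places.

Neutral buoyancy requires −α(T_deep − T_surf) + β(S_deep − S_surf′) = 0.
S_surf′ = S_deep − (α/β)·ΔT = 34.11 − (1.9 × 10⁻⁴/7.8 × 10⁻⁴)·(+2.1) = 33.5985 psu.
Increase required: 33.5985 − 31.55 = 2.0485 psu.

2.05 psu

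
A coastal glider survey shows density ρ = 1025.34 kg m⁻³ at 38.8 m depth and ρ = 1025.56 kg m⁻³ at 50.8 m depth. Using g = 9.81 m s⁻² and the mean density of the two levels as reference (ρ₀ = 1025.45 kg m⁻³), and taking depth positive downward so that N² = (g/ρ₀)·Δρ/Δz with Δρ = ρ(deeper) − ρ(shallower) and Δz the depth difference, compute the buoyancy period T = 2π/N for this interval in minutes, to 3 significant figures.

Δρ = 1025.56 − 1025.34 = 0.22 kg m⁻³ over Δz = 50.8 − 38.8 = 12 m.
N² = (9.81/1025.45) × (0.22/12) = 1.7539 × 10⁻⁴ s⁻².
N = √(1.7539 × 10⁻⁴) = 0.013243 rad s⁻¹, so T = 2π/N = 474.45 s = 7.9075 min ≈ 7.91 min.
A positive N² confirms static stability across the interval.

7.91 min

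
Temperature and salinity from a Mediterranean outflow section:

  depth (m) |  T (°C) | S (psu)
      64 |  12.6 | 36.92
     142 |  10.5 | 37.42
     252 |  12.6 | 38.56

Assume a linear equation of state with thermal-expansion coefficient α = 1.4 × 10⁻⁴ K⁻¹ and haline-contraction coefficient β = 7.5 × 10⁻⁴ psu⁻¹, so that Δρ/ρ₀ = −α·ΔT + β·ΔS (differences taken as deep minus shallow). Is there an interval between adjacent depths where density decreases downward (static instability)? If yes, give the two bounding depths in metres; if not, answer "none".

Evaluate Δρ/ρ₀ = −αΔT + βΔS across each adjacent pair:
  64–142 m: −αΔT+βΔS = −(1.4 × 10⁻⁴)(-2.1)+(7.5 × 10⁻⁴)(+0.50) = 6.7 × 10⁻⁴ → stable
  142–252 m: −αΔT+βΔS = −(1.4 × 10⁻⁴)(+2.1)+(7.5 × 10⁻⁴)(+1.14) = 5.6 × 10⁻⁴ → stable
Every interval has Δρ > 0: the column is stably stratified throughout.

none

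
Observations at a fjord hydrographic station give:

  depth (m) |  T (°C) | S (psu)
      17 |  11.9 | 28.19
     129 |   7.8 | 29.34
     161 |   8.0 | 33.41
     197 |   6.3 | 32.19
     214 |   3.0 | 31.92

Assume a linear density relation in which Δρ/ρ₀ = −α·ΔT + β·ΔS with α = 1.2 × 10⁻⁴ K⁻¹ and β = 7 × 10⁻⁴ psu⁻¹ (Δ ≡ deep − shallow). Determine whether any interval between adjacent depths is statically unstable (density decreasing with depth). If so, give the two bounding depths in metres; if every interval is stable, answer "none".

Evaluate Δρ/ρ₀ = −αΔT + βΔS across each adjacent pair:
  17–129 m: −αΔT+βΔS = −(1.2 × 10⁻⁴)(-4.1)+(7 × 10⁻⁴)(+1.15) = 1.3 × 10⁻³ → stable
  129–161 m: −αΔT+βΔS = −(1.2 × 10⁻⁴)(+0.2)+(7 × 10⁻⁴)(+4.07) = 2.8 × 10⁻³ → stable
  161–197 m: −αΔT+βΔS = −(1.2 × 10⁻⁴)(-1.7)+(7 × 10⁻⁴)(-1.22) = -6.5 × 10⁻⁴ → UNSTABLE
  197–214 m: −αΔT+βΔS = −(1.2 × 10⁻⁴)(-3.3)+(7 × 10⁻⁴)(-0.27) = 2.1 × 10⁻⁴ → stable
The 161–197 m interval has Δρ < 0: lighter water underlies denser water.

161–197 m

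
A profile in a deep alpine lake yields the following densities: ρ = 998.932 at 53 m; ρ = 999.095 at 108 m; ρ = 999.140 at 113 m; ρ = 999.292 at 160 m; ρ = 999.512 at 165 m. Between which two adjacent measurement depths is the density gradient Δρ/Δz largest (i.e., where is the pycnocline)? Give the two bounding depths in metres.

Compute the density gradient over each adjacent pair:
  53–108 m: Δρ/Δz = 0.163/55 = 3.0 × 10⁻³ kg m⁻⁴
  108–113 m: Δρ/Δz = 0.045/5 = 9.0 × 10⁻³ kg m⁻⁴
  113–160 m: Δρ/Δz = 0.152/47 = 3.2 × 10⁻³ kg m⁻⁴
  160–165 m: Δρ/Δz = 0.220/5 = 0.044 kg m⁻⁴
The largest gradient is in the 160–165 m interval — the pycnocline.

160–165 m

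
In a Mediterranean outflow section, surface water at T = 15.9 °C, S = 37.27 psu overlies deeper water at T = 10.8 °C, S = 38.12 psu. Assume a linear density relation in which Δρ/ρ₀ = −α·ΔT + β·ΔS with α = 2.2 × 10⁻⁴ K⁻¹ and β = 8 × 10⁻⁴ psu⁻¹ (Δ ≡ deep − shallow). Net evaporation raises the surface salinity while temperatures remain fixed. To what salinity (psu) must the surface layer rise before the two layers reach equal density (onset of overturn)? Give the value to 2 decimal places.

39.52 psu

Neutral buoyancy requires −α(T_deep − T_surf) + β(S_deep − S_surf′) = 0.
S_surf′ = S_deep − (α/β)·ΔT = 38.12 − (2.2 × 10⁻⁴/8 × 10⁻⁴)·(-5.1) = 39.5225 psu.
Increase required: 39.5225 − 37.27 = 2.2525 psu.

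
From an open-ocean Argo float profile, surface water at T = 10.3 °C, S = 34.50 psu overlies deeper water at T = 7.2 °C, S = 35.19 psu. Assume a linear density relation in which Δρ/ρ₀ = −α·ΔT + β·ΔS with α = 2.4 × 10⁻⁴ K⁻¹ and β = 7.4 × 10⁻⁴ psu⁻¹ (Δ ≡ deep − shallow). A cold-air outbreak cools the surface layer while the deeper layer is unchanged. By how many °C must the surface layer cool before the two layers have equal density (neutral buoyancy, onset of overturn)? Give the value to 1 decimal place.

Neutral buoyancy requires Δρ = 0, i.e. −α(T_deep − T_surf′) + β(S_deep − S_surf) = 0.
T_surf′ = T_deep − (β/α)·ΔS = 7.2 − (7.4 × 10⁻⁴/2.4 × 10⁻⁴)·(+0.69) = 5.073 °C.
Cooling required: 10.3 − (5.073) = 5.227 °C.

5.2 °C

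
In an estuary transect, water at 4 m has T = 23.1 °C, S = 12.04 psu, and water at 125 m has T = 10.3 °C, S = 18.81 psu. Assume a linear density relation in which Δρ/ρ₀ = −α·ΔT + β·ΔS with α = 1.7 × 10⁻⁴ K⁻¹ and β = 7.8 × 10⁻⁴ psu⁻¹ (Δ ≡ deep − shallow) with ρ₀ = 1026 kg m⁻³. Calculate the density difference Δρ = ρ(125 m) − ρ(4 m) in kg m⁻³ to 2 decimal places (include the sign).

+7.65 kg m⁻³

ΔT = -12.8 K, ΔS = +6.77 psu (deep − shallow).
Δρ/ρ₀ = −(1.7 × 10⁻⁴)(-12.8) + (7.8 × 10⁻⁴)(+6.77) = 7.4566 × 10⁻³.
Δρ = 1026 × (7.4566 × 10⁻³) = +7.65 kg m⁻³.
Positive Δρ: denser below, stable.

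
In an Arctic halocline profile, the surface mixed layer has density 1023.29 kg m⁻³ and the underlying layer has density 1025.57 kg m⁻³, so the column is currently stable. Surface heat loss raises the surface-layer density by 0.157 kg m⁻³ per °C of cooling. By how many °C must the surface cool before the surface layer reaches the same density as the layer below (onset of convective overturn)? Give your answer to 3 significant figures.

14.5 °C

Density deficit of the surface layer: 1025.57 − 1023.29 = 2.28 kg m⁻³.
Required change = 2.28 / 0.157 = 14.5 °C.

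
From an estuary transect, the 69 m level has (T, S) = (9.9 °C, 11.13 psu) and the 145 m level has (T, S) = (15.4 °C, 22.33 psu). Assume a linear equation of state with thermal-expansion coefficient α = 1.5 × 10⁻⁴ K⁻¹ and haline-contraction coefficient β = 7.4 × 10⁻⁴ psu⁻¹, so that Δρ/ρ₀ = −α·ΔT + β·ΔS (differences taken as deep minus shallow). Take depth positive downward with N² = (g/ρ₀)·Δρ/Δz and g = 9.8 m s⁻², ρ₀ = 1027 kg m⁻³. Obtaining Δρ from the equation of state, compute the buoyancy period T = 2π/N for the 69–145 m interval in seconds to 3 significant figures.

203 s

ΔT = +5.5 K, ΔS = +11.20 psu (deep − shallow).
Δρ/ρ₀ = −αΔT + βΔS = -8.25 × 10⁻⁴ + 8.288 × 10⁻³ = 7.463 × 10⁻³, so Δρ ≈ 7.665 kg m⁻³.
N² = (g/ρ₀)·Δρ/Δz = g·(Δρ/ρ₀)/Δz = 9.8 × 7.463 × 10⁻³ / 76 = 9.6233 × 10⁻⁴ s⁻².
N = √(9.6233 × 10⁻⁴) = 0.031021 rad s⁻¹ → T = 2π/N = 202.55 s ≈ 203 s.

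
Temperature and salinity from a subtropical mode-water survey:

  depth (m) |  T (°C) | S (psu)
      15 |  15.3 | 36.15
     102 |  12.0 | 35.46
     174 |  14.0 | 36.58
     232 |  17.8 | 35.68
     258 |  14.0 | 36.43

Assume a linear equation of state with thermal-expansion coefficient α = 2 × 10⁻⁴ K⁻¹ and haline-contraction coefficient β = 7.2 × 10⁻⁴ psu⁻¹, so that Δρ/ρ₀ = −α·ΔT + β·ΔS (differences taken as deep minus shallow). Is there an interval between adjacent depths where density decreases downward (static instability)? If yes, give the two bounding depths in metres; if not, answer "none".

Evaluate Δρ/ρ₀ = −αΔT + βΔS across each adjacent pair:
  15–102 m: −αΔT+βΔS = −(2 × 10⁻⁴)(-3.3)+(7.2 × 10⁻⁴)(-0.69) = 1.6 × 10⁻⁴ → stable
  102–174 m: −αΔT+βΔS = −(2 × 10⁻⁴)(+2.0)+(7.2 × 10⁻⁴)(+1.12) = 4.1 × 10⁻⁴ → stable
  174–232 m: −αΔT+βΔS = −(2 × 10⁻⁴)(+3.8)+(7.2 × 10⁻⁴)(-0.90) = -1.4 × 10⁻³ → UNSTABLE
  232–258 m: −αΔT+βΔS = −(2 × 10⁻⁴)(-3.8)+(7.2 × 10⁻⁴)(+0.75) = 1.3 × 10⁻³ → stable
The 174–232 m interval has Δρ < 0: lighter water underlies denser water.

174–232 m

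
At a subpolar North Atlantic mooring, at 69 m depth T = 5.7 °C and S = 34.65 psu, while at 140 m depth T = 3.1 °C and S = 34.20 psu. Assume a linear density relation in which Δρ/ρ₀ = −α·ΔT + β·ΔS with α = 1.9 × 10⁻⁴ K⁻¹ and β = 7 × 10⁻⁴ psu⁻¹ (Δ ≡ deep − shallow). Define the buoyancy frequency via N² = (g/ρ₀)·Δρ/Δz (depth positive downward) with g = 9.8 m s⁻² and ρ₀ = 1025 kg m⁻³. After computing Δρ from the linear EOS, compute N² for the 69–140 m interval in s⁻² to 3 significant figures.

2.47 × 10⁻⁵ s⁻²

ΔT = -2.6 K, ΔS = -0.45 psu (deep − shallow).
Δρ/ρ₀ = −αΔT + βΔS = 4.94 × 10⁻⁴ − 3.15 × 10⁻⁴ = 1.79 × 10⁻⁴, so Δρ ≈ 0.1835 kg m⁻³.
N² = (g/ρ₀)·Δρ/Δz = g·(Δρ/ρ₀)/Δz = 9.8 × 1.79 × 10⁻⁴ / 71 = 2.4707 × 10⁻⁵ s⁻² ≈ 2.47 × 10⁻⁵ s⁻².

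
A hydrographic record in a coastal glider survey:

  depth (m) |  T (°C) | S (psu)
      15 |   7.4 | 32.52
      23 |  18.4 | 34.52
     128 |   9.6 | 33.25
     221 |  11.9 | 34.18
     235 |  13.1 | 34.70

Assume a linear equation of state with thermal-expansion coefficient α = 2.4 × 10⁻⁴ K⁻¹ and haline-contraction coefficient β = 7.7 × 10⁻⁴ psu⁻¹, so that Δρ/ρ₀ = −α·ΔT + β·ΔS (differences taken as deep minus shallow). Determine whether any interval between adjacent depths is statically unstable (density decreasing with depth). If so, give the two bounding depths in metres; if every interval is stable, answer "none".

15–23 m

Evaluate Δρ/ρ₀ = −αΔT + βΔS across each adjacent pair:
  15–23 m: −αΔT+βΔS = −(2.4 × 10⁻⁴)(+11.0)+(7.7 × 10⁻⁴)(+2.00) = -1.1 × 10⁻³ → UNSTABLE
  23–128 m: −αΔT+βΔS = −(2.4 × 10⁻⁴)(-8.8)+(7.7 × 10⁻⁴)(-1.27) = 1.1 × 10⁻³ → stable
  128–221 m: −αΔT+βΔS = −(2.4 × 10⁻⁴)(+2.3)+(7.7 × 10⁻⁴)(+0.93) = 1.6 × 10⁻⁴ → stable
  221–235 m: −αΔT+βΔS = −(2.4 × 10⁻⁴)(+1.2)+(7.7 × 10⁻⁴)(+0.52) = 1.1 × 10⁻⁴ → stable
The 15–23 m interval has Δρ < 0: lighter water underlies denser water.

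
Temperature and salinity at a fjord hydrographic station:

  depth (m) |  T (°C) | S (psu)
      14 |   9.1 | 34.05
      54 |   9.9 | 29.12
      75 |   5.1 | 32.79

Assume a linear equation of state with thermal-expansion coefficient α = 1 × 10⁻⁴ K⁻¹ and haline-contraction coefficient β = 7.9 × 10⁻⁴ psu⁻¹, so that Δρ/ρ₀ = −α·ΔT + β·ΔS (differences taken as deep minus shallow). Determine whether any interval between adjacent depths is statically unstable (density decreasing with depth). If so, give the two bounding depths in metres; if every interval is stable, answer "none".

Evaluate Δρ/ρ₀ = −αΔT + βΔS across each adjacent pair:
  14–54 m: −αΔT+βΔS = −(1 × 10⁻⁴)(+0.8)+(7.9 × 10⁻⁴)(-4.93) = -4.0 × 10⁻³ → UNSTABLE
  54–75 m: −αΔT+βΔS = −(1 × 10⁻⁴)(-4.8)+(7.9 × 10⁻⁴)(+3.67) = 3.4 × 10⁻³ → stable
The 14–54 m interval has Δρ < 0: lighter water underlies denser water.

14–54 m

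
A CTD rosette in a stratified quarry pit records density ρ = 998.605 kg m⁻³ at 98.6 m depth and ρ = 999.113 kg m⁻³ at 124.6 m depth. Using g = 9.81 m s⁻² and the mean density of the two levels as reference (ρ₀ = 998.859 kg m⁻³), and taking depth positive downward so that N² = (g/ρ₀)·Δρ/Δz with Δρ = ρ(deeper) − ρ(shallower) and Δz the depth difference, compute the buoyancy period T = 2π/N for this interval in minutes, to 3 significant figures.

7.56 min

Δρ = 999.113 − 998.605 = 0.508 kg m⁻³ over Δz = 124.6 − 98.6 = 26 m.
N² = (9.81/998.859) × (0.508/26) = 1.9189 × 10⁻⁴ s⁻².
N = √(1.9189 × 10⁻⁴) = 0.013852 rad s⁻¹, so T = 2π/N = 453.59 s = 7.5598 min ≈ 7.56 min.
A positive N² confirms static stability across the interval.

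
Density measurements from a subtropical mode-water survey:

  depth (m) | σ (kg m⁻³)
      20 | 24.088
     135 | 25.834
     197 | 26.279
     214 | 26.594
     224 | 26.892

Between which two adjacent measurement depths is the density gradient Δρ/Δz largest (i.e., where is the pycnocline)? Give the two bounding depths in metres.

214–224 m

Compute the density gradient over each adjacent pair:
  20–135 m: Δρ/Δz = 1.746/115 = 0.015 kg m⁻⁴
  135–197 m: Δρ/Δz = 0.445/62 = 7.2 × 10⁻³ kg m⁻⁴
  197–214 m: Δρ/Δz = 0.315/17 = 0.019 kg m⁻⁴
  214–224 m: Δρ/Δz = 0.298/10 = 0.030 kg m⁻⁴
The largest gradient is in the 214–224 m interval — the pycnocline.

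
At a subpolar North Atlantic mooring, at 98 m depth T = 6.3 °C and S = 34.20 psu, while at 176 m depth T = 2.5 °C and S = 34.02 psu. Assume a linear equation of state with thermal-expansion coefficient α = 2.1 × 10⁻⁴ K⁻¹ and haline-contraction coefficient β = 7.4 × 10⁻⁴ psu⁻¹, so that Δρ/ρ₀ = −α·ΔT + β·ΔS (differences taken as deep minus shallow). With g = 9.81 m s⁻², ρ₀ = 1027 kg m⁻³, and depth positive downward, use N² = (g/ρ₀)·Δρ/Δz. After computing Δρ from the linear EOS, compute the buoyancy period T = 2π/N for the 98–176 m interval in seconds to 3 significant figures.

687 s

ΔT = -3.8 K, ΔS = -0.18 psu (deep − shallow).
Δρ/ρ₀ = −αΔT + βΔS = 7.98 × 10⁻⁴ − 1.332 × 10⁻⁴ = 6.648 × 10⁻⁴, so Δρ ≈ 0.6827 kg m⁻³.
N² = (g/ρ₀)·Δρ/Δz = g·(Δρ/ρ₀)/Δz = 9.81 × 6.648 × 10⁻⁴ / 78 = 8.3611 × 10⁻⁵ s⁻².
N = √(8.3611 × 10⁻⁵) = 9.1439 × 10⁻³ rad s⁻¹ → T = 2π/N = 687.15 s ≈ 687 s.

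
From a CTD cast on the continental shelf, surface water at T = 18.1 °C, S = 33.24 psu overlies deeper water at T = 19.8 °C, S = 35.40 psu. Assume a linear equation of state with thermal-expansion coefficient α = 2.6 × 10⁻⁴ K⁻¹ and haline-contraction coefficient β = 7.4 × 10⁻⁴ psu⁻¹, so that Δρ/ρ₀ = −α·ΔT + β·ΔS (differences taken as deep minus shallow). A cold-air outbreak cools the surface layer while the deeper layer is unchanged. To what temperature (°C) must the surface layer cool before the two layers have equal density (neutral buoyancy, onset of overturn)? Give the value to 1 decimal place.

Neutral buoyancy requires Δρ = 0, i.e. −α(T_deep − T_surf′) + β(S_deep − S_surf) = 0.
T_surf′ = T_deep − (β/α)·ΔS = 19.8 − (7.4 × 10⁻⁴/2.6 × 10⁻⁴)·(+2.16) = 13.652 °C.
Cooling required: 18.1 − (13.652) = 4.448 °C.

13.7 °C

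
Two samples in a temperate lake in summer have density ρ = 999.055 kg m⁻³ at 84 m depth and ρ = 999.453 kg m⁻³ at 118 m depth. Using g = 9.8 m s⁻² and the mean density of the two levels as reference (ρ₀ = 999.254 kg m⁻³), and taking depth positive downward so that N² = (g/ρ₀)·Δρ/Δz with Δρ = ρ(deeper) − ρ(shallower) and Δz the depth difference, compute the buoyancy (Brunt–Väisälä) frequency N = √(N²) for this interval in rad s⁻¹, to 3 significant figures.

0.0107 rad s⁻¹

Δρ = 999.453 − 999.055 = 0.398 kg m⁻³ over Δz = 118 − 84 = 34 m.
N² = (9.8/999.254) × (0.398/34) = 1.1480 × 10⁻⁴ s⁻².
N = √(1.1480 × 10⁻⁴) = 0.010714 rad s⁻¹ ≈ 0.0107 rad s⁻¹.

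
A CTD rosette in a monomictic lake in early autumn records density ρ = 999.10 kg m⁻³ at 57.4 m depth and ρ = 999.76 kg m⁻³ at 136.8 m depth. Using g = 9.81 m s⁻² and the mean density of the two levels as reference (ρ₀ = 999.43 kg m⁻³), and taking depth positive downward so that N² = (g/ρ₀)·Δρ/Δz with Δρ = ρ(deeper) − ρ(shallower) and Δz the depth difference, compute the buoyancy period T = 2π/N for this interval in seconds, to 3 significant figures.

696 s

Δρ = 999.76 − 999.10 = 0.66 kg m⁻³ over Δz = 136.8 − 57.4 = 79.4 m.
N² = (9.81/999.43) × (0.66/79.4) = 8.1591 × 10⁻⁵ s⁻².
N = √(8.1591 × 10⁻⁵) = 9.0328 × 10⁻³ rad s⁻¹, so T = 2π/N = 695.60 s ≈ 696 s.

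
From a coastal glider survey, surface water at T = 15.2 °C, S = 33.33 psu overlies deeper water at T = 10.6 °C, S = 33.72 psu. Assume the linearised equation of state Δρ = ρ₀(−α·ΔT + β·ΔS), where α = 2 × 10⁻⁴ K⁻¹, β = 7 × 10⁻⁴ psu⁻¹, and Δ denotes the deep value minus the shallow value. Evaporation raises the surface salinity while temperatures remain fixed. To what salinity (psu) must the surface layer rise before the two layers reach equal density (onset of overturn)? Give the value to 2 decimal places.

35.03 psu

Neutral buoyancy requires −α(T_deep − T_surf) + β(S_deep − S_surf′) = 0.
S_surf′ = S_deep − (α/β)·ΔT = 33.72 − (2 × 10⁻⁴/7 × 10⁻⁴)·(-4.6) = 35.0343 psu.
Increase required: 35.0343 − 33.33 = 1.7043 psu.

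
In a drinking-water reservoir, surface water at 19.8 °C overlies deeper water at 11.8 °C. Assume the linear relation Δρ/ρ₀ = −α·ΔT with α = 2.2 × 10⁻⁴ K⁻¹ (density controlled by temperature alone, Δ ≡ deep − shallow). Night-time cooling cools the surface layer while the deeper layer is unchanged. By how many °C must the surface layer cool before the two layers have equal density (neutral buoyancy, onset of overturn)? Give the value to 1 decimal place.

8.0 °C

With temperature the only control, equal density requires T_surf′ = T_deep.
T_surf′ = 11.8 °C.
Cooling required: 19.8 − 11.8 = 8.0 °C.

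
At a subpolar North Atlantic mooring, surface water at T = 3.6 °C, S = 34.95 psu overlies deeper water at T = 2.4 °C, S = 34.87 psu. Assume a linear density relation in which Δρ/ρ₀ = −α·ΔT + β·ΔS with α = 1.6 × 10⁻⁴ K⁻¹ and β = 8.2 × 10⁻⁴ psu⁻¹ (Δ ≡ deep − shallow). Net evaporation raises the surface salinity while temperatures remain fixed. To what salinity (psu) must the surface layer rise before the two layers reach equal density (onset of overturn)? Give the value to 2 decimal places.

35.10 psu

Neutral buoyancy requires −α(T_deep − T_surf) + β(S_deep − S_surf′) = 0.
S_surf′ = S_deep − (α/β)·ΔT = 34.87 − (1.6 × 10⁻⁴/8.2 × 10⁻⁴)·(-1.2) = 35.1041 psu.
Increase required: 35.1041 − 34.95 = 0.1541 psu.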